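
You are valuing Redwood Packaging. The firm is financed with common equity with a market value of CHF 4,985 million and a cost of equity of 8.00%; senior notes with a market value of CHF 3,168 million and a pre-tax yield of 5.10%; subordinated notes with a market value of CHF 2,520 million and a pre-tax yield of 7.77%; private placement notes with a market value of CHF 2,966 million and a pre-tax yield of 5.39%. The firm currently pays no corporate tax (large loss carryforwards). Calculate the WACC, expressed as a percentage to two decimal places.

6.72%

Total capital V = 4985 + 3168 + 2520 + 2966 = 13639.
Equity: weight = 4985/13639 = 0.3655; cost = 8%.
Senior notes: weight = 3168/13639 = 0.2323; after-tax cost = 5.1% × (1 − 0%) = 5.1000%.
Subordinated notes: weight = 2520/13639 = 0.1848; after-tax cost = 7.77% × (1 − 0%) = 7.7700%.
Private placement notes: weight = 2966/13639 = 0.2175; after-tax cost = 5.39% × (1 − 0%) = 5.3900%.
WACC = 0.3655 × 8.0000% + 0.2323 × 5.1000% + 0.1848 × 7.7700% + 0.2175 × 5.3900% = 6.7163%.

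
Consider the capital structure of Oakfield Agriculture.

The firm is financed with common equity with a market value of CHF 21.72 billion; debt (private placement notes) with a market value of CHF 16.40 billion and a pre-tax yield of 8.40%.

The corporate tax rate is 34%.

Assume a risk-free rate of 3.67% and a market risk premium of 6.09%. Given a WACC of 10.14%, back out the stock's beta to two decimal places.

1.63

Total capital V = 21.72 + 16.4 = 38.12.
Equity weight = 21.72/38.12 = 0.5698.
Private placement notes weight = 16.4/38.12 = 0.4302.
Debt contribution = 0.4302 × 8.4% × (1 − 34%) = 2.3851%.
Required equity contribution = 10.14% − 2.3851% = 7.7549%  ⇒  Re = 13.6103%.
CAPM: 13.6103% = 3.67% + β × 6.09%  ⇒  β = 1.6322.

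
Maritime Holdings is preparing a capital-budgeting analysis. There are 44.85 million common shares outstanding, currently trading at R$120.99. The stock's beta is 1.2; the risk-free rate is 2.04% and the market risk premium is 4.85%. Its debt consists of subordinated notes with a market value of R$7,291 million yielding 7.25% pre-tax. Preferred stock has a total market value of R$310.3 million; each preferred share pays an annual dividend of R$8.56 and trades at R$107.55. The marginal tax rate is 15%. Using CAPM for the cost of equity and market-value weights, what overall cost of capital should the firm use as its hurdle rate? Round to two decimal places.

6.91%

Cost of equity via CAPM: Re = 2.04% + 1.2 × 4.85% = 7.8600%.
Cost of preferred: Rp = 8.56 / 107.55 = 7.9591%.
Market value of equity E = 120.99 × 44.85m = 5426.4015m.
Total capital V = 5426.4015 + 310.3 + 7291 = 13027.7015.
Equity: weight = 5426.4015/13027.7015 = 0.4165; cost = 7.86%.
Preferred: weight = 310.3/13027.7015 = 0.0238; cost = 7.9591%.
Subordinated notes: weight = 7291/13027.7015 = 0.5597; after-tax cost = 7.25% × (1 − 15%) = 6.1625%.
WACC = 0.4165 × 7.8600% + 0.0238 × 7.9591% + 0.5597 × 6.1625% = 6.9123%.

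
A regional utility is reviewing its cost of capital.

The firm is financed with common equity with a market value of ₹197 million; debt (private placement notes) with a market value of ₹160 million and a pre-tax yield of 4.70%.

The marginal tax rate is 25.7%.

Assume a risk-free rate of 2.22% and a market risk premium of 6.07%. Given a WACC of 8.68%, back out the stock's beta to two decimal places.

Total capital V = 197 + 160 = 357.
Equity weight = 197/357 = 0.5518.
Private placement notes weight = 160/357 = 0.4482.
Debt contribution = 0.4482 × 4.7% × (1 − 25.7%) = 1.5651%.
Required equity contribution = 8.68% − 1.5651% = 7.1149%  ⇒  Re = 12.8935%.
CAPM: 12.8935% = 2.22% + β × 6.07%  ⇒  β = 1.7584.

1.76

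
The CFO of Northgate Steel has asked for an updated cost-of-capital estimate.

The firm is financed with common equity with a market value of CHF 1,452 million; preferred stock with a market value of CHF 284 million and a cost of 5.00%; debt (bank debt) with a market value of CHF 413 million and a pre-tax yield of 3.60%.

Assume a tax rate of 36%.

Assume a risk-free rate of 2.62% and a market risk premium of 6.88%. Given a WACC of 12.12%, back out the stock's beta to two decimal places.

Total capital V = 1452 + 284 + 413 = 2149.
Equity weight = 1452/2149 = 0.6757.
Preferred weight = 284/2149 = 0.1322.
Bank debt weight = 413/2149 = 0.1922.
Debt contribution = 0.1922 × 3.6% × (1 − 36%) = 0.4428%.
Preferred contribution = 0.1322 × 5% = 0.6608%.
Required equity contribution = 12.12% − 1.1036% = 11.0164%  ⇒  Re = 16.3046%.
CAPM: 16.3046% = 2.62% + β × 6.88%  ⇒  β = 1.9890.

1.99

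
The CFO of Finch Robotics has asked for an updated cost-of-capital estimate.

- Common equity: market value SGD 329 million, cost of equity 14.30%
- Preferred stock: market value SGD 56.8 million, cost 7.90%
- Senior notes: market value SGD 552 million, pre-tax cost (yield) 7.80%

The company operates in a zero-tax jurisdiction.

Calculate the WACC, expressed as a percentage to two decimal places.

Total capital V = 329 + 56.8 + 552 = 937.8.
Equity: weight = 329/937.8 = 0.3508; cost = 14.3%.
Preferred: weight = 56.8/937.8 = 0.0606; cost = 7.9%.
Senior notes: weight = 552/937.8 = 0.5886; after-tax cost = 7.8% × (1 − 0%) = 7.8000%.
WACC = 0.3508 × 14.3000% + 0.0606 × 7.9000% + 0.5886 × 7.8000% = 10.0864%.

10.09%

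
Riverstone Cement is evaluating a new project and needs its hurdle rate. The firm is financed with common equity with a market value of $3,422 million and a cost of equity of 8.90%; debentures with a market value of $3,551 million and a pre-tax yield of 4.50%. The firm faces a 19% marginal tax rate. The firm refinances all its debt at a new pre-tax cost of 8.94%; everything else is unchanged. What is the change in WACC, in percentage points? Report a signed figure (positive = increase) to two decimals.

Current WACC:
Total capital V = 3422 + 3551 = 6973.
Equity: weight = 3422/6973 = 0.4908; cost = 8.9%.
Debentures: weight = 3551/6973 = 0.5092; after-tax cost = 4.5% × (1 − 19%) = 3.6450%.
WACC = 0.4908 × 8.9000% + 0.5092 × 3.6450% = 6.2239%.
After the change:
Total capital V = 3422 + 3551 = 6973.
Equity: weight = 3422/6973 = 0.4908; cost = 8.9%.
Debentures: weight = 3551/6973 = 0.5092; after-tax cost = 8.94% × (1 − 19%) = 7.2414%.
WACC = 0.4908 × 8.9000% + 0.5092 × 7.2414% = 8.0554%.
Change in WACC = 8.0554% − 6.2239% = 1.8315 pp.

+1.83 pp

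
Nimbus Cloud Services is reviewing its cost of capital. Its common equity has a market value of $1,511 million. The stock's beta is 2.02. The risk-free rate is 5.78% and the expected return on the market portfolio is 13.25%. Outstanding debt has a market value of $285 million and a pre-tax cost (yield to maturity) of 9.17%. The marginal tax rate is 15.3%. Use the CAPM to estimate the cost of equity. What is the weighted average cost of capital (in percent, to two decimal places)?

18.79%

Market risk premium = 13.25% − 5.78% = 7.47%.
Cost of equity via CAPM: Re = 5.78% + 2.02 × 7.47% = 20.8694%.
Total capital V = 1511 + 285 = 1796.
Equity: weight = 1511/1796 = 0.8413; cost = 20.8694%.
Debt: weight = 285/1796 = 0.1587; after-tax cost = 9.17% × (1 − 15.3%) = 7.7670%.
WACC = 0.8413 × 20.8694% + 0.1587 × 7.7670% = 18.7902%.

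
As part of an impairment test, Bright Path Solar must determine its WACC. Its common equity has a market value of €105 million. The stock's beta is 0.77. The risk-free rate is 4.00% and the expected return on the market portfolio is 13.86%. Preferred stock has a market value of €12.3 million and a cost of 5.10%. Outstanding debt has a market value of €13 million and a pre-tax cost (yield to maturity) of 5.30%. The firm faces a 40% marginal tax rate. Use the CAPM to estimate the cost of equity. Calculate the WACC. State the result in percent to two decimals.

10.14%

Market risk premium = 13.86% − 4.0% = 9.86%.
Cost of equity via CAPM: Re = 4.0% + 0.77 × 9.86% = 11.5922%.
Total capital V = 105 + 12.3 + 13 = 130.3.
Equity: weight = 105/130.3 = 0.8058; cost = 11.5922%.
Preferred: weight = 12.3/130.3 = 0.0944; cost = 5.1%.
Debt: weight = 13/130.3 = 0.0998; after-tax cost = 5.3% × (1 − 40%) = 3.1800%.
WACC = 0.8058 × 11.5922% + 0.0944 × 5.1000% + 0.0998 × 3.1800% = 10.1401%.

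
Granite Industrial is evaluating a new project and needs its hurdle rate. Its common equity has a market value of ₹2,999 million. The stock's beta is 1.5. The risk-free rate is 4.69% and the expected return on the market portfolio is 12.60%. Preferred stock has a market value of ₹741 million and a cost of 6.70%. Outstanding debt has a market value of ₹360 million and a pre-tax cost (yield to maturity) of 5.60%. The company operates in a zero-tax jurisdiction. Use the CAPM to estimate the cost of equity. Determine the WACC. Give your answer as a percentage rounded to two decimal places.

13.81%

Market risk premium = 12.6% − 4.69% = 7.91%.
Cost of equity via CAPM: Re = 4.69% + 1.5 × 7.91% = 16.5550%.
Total capital V = 2999 + 741 + 360 = 4100.
Equity: weight = 2999/4100 = 0.7315; cost = 16.555%.
Preferred: weight = 741/4100 = 0.1807; cost = 6.7%.
Debt: weight = 360/4100 = 0.0878; after-tax cost = 5.6% × (1 − 0%) = 5.6000%.
WACC = 0.7315 × 16.5550% + 0.1807 × 6.7000% + 0.0878 × 5.6000% = 13.8120%.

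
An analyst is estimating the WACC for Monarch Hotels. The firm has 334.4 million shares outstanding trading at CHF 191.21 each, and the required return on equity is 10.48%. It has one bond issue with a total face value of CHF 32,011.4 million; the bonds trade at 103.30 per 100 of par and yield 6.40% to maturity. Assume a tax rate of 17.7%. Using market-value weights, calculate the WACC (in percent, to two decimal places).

8.70%

Market value of equity E = 191.21 × 334.4m = 63940.624m. Market value of debt D = 32011.4m × 103.3/100 = 33067.7762m.
Total capital V = 63940.624 + 33067.7762 = 97008.4002.
Equity: weight = 63940.624/97008.4002 = 0.6591; cost = 10.48%.
Bonds outstanding: weight = 33067.7762/97008.4002 = 0.3409; after-tax cost = 6.4% × (1 − 17.7%) = 5.2672%.
WACC = 0.6591 × 10.4800% + 0.3409 × 5.2672% = 8.7031%.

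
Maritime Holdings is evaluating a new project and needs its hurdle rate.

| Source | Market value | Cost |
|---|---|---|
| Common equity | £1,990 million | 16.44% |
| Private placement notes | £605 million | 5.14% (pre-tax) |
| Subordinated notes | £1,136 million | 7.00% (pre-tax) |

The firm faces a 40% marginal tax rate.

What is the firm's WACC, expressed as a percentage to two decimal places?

Total capital V = 1990 + 605 + 1136 = 3731.
Equity: weight = 1990/3731 = 0.5334; cost = 16.44%.
Private placement notes: weight = 605/3731 = 0.1622; after-tax cost = 5.14% × (1 − 40%) = 3.0840%.
Subordinated notes: weight = 1136/3731 = 0.3045; after-tax cost = 7% × (1 − 40%) = 4.2000%.
WACC = 0.5334 × 16.4400% + 0.1622 × 3.0840% + 0.3045 × 4.2000% = 10.5475%.

10.55%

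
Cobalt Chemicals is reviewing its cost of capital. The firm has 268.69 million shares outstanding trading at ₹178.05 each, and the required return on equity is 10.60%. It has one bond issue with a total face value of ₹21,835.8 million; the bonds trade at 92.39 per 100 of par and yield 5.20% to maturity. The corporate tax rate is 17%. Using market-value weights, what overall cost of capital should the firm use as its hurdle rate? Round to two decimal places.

Market value of equity E = 178.05 × 268.69m = 47840.2545m. Market value of debt D = 21835.8m × 92.39/100 = 20174.09562m.
Total capital V = 47840.2545 + 20174.09562 = 68014.35012.
Equity: weight = 47840.2545/68014.35012 = 0.7034; cost = 10.6%.
Bonds outstanding: weight = 20174.09562/68014.35012 = 0.2966; after-tax cost = 5.2% × (1 − 17%) = 4.3160%.
WACC = 0.7034 × 10.6000% + 0.2966 × 4.3160% = 8.7361%.

8.74%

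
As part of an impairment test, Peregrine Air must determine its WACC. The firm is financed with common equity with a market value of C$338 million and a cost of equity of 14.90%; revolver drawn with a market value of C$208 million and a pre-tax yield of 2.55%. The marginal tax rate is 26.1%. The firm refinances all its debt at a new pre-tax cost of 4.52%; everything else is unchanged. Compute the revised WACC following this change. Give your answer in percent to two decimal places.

After the change:
Total capital V = 338 + 208 = 546.
Equity: weight = 338/546 = 0.6190; cost = 14.9%.
Revolver drawn: weight = 208/546 = 0.3810; after-tax cost = 4.52% × (1 − 26.1%) = 3.3403%.
WACC = 0.6190 × 14.9000% + 0.3810 × 3.3403% = 10.4963%.

10.50%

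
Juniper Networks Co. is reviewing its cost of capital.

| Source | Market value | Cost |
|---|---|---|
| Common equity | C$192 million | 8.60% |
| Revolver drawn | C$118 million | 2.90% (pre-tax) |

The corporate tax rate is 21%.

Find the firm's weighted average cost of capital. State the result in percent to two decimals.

Total capital V = 192 + 118 = 310.
Equity: weight = 192/310 = 0.6194; cost = 8.6%.
Revolver drawn: weight = 118/310 = 0.3806; after-tax cost = 2.9% × (1 − 21%) = 2.2910%.
WACC = 0.6194 × 8.6000% + 0.3806 × 2.2910% = 6.1985%.

6.20%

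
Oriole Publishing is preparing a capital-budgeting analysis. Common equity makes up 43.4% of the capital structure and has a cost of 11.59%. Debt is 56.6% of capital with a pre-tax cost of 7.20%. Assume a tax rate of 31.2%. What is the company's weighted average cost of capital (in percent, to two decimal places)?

7.83%

After-tax cost of debt = 7.2% × (1 − 31.2%) = 4.9536%.
WACC = 0.434 × 11.5900% + 0.566 × 4.9536% = 7.8338%.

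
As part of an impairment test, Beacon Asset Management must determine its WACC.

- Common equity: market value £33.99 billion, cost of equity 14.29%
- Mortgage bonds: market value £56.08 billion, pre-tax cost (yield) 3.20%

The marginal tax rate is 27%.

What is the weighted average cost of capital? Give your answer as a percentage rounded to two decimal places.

6.85%

Total capital V = 33.99 + 56.08 = 90.07.
Equity: weight = 33.99/90.07 = 0.3774; cost = 14.29%.
Mortgage bonds: weight = 56.08/90.07 = 0.6226; after-tax cost = 3.2% × (1 − 27%) = 2.3360%.
WACC = 0.3774 × 14.2900% + 0.6226 × 2.3360% = 6.8471%.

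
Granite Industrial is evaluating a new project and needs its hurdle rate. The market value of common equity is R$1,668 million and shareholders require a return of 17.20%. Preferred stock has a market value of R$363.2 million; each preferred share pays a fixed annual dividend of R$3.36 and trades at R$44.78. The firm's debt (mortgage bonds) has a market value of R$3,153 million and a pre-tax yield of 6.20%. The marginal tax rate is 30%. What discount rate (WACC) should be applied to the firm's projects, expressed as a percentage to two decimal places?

Cost of preferred: Rp = 3.36 / 44.78 = 7.5033%.
Total capital V = 1668 + 363.2 + 3153 = 5184.2.
Equity: weight = 1668/5184.2 = 0.3217; cost = 17.2%.
Preferred: weight = 363.2/5184.2 = 0.0701; cost = 7.5033%.
Mortgage bonds: weight = 3153/5184.2 = 0.6082; after-tax cost = 6.2% × (1 − 30%) = 4.3400%.
WACC = 0.3217 × 17.2000% + 0.0701 × 7.5033% + 0.6082 × 4.3400% = 8.6993%.

8.70%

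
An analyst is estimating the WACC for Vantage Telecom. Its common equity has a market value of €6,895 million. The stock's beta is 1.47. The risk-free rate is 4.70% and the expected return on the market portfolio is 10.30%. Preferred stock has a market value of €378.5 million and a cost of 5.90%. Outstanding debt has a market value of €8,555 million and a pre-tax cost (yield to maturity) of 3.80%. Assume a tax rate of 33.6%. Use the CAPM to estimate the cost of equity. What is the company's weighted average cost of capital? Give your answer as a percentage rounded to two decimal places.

7.14%

Market risk premium = 10.3% − 4.7% = 5.6%.
Cost of equity via CAPM: Re = 4.7% + 1.47 × 5.6% = 12.9320%.
Total capital V = 6895 + 378.5 + 8555 = 15828.5.
Equity: weight = 6895/15828.5 = 0.4356; cost = 12.932%.
Preferred: weight = 378.5/15828.5 = 0.0239; cost = 5.9%.
Debt: weight = 8555/15828.5 = 0.5405; after-tax cost = 3.8% × (1 − 33.6%) = 2.5232%.
WACC = 0.4356 × 12.9320% + 0.0239 × 5.9000% + 0.5405 × 2.5232% = 7.1381%.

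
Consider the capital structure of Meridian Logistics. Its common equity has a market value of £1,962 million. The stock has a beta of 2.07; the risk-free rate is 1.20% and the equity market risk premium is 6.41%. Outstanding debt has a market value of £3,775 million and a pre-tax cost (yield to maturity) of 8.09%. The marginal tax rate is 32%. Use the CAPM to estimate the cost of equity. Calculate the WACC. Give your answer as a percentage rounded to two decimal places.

8.57%

Cost of equity via CAPM: Re = 1.2% + 2.07 × 6.41% = 14.4687%.
Total capital V = 1962 + 3775 = 5737.
Equity: weight = 1962/5737 = 0.3420; cost = 14.4687%.
Debt: weight = 3775/5737 = 0.6580; after-tax cost = 8.09% × (1 − 32%) = 5.5012%.
WACC = 0.3420 × 14.4687% + 0.6580 × 5.5012% = 8.5680%.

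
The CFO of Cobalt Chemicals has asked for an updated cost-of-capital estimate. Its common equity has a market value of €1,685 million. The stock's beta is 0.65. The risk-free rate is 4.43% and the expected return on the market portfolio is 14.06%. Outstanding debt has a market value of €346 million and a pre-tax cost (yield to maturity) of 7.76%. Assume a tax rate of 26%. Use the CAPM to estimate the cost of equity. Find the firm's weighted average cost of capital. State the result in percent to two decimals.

Market risk premium = 14.06% − 4.43% = 9.63%.
Cost of equity via CAPM: Re = 4.43% + 0.65 × 9.63% = 10.6895%.
Total capital V = 1685 + 346 = 2031.
Equity: weight = 1685/2031 = 0.8296; cost = 10.6895%.
Debt: weight = 346/2031 = 0.1704; after-tax cost = 7.76% × (1 − 26%) = 5.7424%.
WACC = 0.8296 × 10.6895% + 0.1704 × 5.7424% = 9.8467%.

9.85%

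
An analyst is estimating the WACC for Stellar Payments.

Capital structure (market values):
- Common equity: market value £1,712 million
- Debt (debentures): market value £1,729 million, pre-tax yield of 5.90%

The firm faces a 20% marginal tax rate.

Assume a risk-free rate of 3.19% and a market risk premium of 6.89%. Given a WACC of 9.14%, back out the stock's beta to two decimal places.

1.51

Total capital V = 1712 + 1729 = 3441.
Equity weight = 1712/3441 = 0.4975.
Debentures weight = 1729/3441 = 0.5025.
Debt contribution = 0.5025 × 5.9% × (1 − 20%) = 2.3717%.
Required equity contribution = 9.14% − 2.3717% = 6.7683%  ⇒  Re = 13.6039%.
CAPM: 13.6039% = 3.19% + β × 6.89%  ⇒  β = 1.5114.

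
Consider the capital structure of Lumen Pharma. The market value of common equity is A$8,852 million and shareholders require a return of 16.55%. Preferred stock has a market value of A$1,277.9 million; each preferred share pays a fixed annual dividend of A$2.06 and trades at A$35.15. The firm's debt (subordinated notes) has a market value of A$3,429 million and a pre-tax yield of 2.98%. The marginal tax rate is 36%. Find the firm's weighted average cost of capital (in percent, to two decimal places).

11.84%

Cost of preferred: Rp = 2.06 / 35.15 = 5.8606%.
Total capital V = 8852 + 1277.9 + 3429 = 13558.9.
Equity: weight = 8852/13558.9 = 0.6529; cost = 16.55%.
Preferred: weight = 1277.9/13558.9 = 0.0942; cost = 5.8606%.
Subordinated notes: weight = 3429/13558.9 = 0.2529; after-tax cost = 2.98% × (1 − 36%) = 1.9072%.
WACC = 0.6529 × 16.5500% + 0.0942 × 5.8606% + 0.2529 × 1.9072% = 11.8394%.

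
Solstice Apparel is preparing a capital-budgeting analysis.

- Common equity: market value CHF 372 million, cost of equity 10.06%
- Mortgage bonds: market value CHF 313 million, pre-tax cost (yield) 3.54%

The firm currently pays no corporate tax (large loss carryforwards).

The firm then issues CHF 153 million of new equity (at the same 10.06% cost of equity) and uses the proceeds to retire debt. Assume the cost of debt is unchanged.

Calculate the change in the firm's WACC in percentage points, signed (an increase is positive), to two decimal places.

Current WACC:
Total capital V = 372 + 313 = 685.
Equity: weight = 372/685 = 0.5431; cost = 10.06%.
Mortgage bonds: weight = 313/685 = 0.4569; after-tax cost = 3.54% × (1 − 0%) = 3.5400%.
WACC = 0.5431 × 10.0600% + 0.4569 × 3.5400% = 7.0808%.
After the change:
Total capital V = 525 + 160 = 685.
Equity: weight = 525/685 = 0.7664; cost = 10.06%.
Mortgage bonds: weight = 160/685 = 0.2336; after-tax cost = 3.54% × (1 − 0%) = 3.5400%.
WACC = 0.7664 × 10.0600% + 0.2336 × 3.5400% = 8.5371%.
Change in WACC = 8.5371% − 7.0808% = 1.4563 pp.

+1.46 pp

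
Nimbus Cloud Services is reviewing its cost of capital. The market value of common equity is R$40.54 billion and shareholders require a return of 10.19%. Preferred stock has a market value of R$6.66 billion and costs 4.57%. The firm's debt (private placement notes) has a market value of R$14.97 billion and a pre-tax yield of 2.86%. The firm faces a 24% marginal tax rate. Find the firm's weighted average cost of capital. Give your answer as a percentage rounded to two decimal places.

Total capital V = 40.54 + 6.66 + 14.97 = 62.17.
Equity: weight = 40.54/62.17 = 0.6521; cost = 10.19%.
Preferred: weight = 6.66/62.17 = 0.1071; cost = 4.57%.
Private placement notes: weight = 14.97/62.17 = 0.2408; after-tax cost = 2.86% × (1 − 24%) = 2.1736%.
WACC = 0.6521 × 10.1900% + 0.1071 × 4.5700% + 0.2408 × 2.1736% = 7.6577%.

7.66%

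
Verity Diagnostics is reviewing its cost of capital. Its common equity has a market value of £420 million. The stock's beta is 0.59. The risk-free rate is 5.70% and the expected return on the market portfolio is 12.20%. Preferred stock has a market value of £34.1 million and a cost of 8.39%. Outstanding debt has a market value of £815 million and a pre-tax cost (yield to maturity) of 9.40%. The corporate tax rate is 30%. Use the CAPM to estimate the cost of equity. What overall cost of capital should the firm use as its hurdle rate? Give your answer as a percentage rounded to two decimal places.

7.61%

Market risk premium = 12.2% − 5.7% = 6.5%.
Cost of equity via CAPM: Re = 5.7% + 0.59 × 6.5% = 9.5350%.
Total capital V = 420 + 34.1 + 815 = 1269.1.
Equity: weight = 420/1269.1 = 0.3309; cost = 9.535%.
Preferred: weight = 34.1/1269.1 = 0.0269; cost = 8.39%.
Debt: weight = 815/1269.1 = 0.6422; after-tax cost = 9.4% × (1 − 30%) = 6.5800%.
WACC = 0.3309 × 9.5350% + 0.0269 × 8.3900% + 0.6422 × 6.5800% = 7.6066%.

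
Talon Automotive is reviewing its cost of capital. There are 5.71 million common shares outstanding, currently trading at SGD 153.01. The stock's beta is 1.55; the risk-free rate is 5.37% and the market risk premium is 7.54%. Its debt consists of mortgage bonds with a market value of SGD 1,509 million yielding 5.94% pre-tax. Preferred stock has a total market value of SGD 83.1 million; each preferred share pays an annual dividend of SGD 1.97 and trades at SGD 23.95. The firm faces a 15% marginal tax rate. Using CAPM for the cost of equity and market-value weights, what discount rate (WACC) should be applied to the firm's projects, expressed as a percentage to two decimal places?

Cost of equity via CAPM: Re = 5.37% + 1.55 × 7.54% = 17.0570%.
Cost of preferred: Rp = 1.97 / 23.95 = 8.2255%.
Market value of equity E = 153.01 × 5.71m = 873.6871m.
Total capital V = 873.6871 + 83.1 + 1509 = 2465.7871.
Equity: weight = 873.6871/2465.7871 = 0.3543; cost = 17.057%.
Preferred: weight = 83.1/2465.7871 = 0.0337; cost = 8.2255%.
Mortgage bonds: weight = 1509/2465.7871 = 0.6120; after-tax cost = 5.94% × (1 − 15%) = 5.0490%.
WACC = 0.3543 × 17.0570% + 0.0337 × 8.2255% + 0.6120 × 5.0490% = 9.4108%.

9.41%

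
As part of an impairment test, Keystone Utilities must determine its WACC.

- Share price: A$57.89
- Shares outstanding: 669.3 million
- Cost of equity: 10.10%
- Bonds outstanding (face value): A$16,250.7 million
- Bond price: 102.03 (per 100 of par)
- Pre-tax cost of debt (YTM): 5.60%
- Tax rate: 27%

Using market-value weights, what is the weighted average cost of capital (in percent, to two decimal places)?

Market value of equity E = 57.89 × 669.3m = 38745.777m. Market value of debt D = 16250.7m × 102.03/100 = 16580.58921m.
Total capital V = 38745.777 + 16580.58921 = 55326.36621.
Equity: weight = 38745.777/55326.36621 = 0.7003; cost = 10.1%.
Bonds outstanding: weight = 16580.58921/55326.36621 = 0.2997; after-tax cost = 5.6% × (1 − 27%) = 4.0880%.
WACC = 0.7003 × 10.1000% + 0.2997 × 4.0880% = 8.2983%.

8.30%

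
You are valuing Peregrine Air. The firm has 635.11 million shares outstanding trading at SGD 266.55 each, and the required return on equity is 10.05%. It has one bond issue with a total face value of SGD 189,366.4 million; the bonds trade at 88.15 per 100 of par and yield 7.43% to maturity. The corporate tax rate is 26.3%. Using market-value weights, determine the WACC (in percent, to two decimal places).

7.78%

Market value of equity E = 266.55 × 635.11m = 169288.5705m. Market value of debt D = 189366.4m × 88.15/100 = 166926.4816m.
Total capital V = 169288.5705 + 166926.4816 = 336215.0521.
Equity: weight = 169288.5705/336215.0521 = 0.5035; cost = 10.05%.
Bonds outstanding: weight = 166926.4816/336215.0521 = 0.4965; after-tax cost = 7.43% × (1 − 26.3%) = 5.4759%.
WACC = 0.5035 × 10.0500% + 0.4965 × 5.4759% = 7.7790%.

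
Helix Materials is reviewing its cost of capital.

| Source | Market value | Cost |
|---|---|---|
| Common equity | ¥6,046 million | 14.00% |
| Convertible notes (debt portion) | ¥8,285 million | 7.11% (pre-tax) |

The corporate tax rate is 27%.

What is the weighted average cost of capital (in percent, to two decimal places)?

8.91%

Total capital V = 6046 + 8285 = 14331.
Equity: weight = 6046/14331 = 0.4219; cost = 14%.
Convertible notes (debt portion): weight = 8285/14331 = 0.5781; after-tax cost = 7.11% × (1 − 27%) = 5.1903%.
WACC = 0.4219 × 14.0000% + 0.5781 × 5.1903% = 8.9070%.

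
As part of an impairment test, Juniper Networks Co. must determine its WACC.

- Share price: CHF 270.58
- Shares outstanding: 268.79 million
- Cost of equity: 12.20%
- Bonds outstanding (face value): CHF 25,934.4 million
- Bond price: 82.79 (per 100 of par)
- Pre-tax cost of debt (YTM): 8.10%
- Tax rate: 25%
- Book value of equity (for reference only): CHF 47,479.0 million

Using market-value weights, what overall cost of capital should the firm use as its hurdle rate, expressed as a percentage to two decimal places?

Market value of equity E = 270.58 × 268.79m = 72729.1982m. Market value of debt D = 25934.4m × 82.79/100 = 21471.08976m.
Total capital V = 72729.1982 + 21471.08976 = 94200.28796.
Equity: weight = 72729.1982/94200.28796 = 0.7721; cost = 12.2%.
Bonds outstanding: weight = 21471.08976/94200.28796 = 0.2279; after-tax cost = 8.1% × (1 − 25%) = 6.0750%.
WACC = 0.7721 × 12.2000% + 0.2279 × 6.0750% = 10.8039%.

10.80%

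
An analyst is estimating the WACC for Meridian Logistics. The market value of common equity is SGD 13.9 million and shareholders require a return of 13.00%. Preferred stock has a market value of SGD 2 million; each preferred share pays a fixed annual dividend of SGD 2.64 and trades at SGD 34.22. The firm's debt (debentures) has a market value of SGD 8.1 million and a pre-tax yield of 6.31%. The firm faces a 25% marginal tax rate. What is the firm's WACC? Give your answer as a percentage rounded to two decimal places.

Cost of preferred: Rp = 2.64 / 34.22 = 7.7148%.
Total capital V = 13.9 + 2 + 8.1 = 24.
Equity: weight = 13.9/24 = 0.5792; cost = 13%.
Preferred: weight = 2/24 = 0.0833; cost = 7.7148%.
Debentures: weight = 8.1/24 = 0.3375; after-tax cost = 6.31% × (1 − 25%) = 4.7325%.
WACC = 0.5792 × 13.0000% + 0.0833 × 7.7148% + 0.3375 × 4.7325% = 9.7693%.

9.77%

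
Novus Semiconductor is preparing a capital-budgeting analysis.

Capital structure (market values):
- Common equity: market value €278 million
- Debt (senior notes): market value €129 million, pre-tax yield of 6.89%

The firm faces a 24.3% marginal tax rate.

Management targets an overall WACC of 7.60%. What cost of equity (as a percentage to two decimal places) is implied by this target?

Total capital V = 278 + 129 = 407.
Equity weight = 278/407 = 0.6830.
Senior notes weight = 129/407 = 0.3170.
Debt contribution = 0.3170 × 6.89% × (1 − 24.3%) = 1.6531%.
Required equity contribution = 7.6% − 1.6531% = 5.9469%.
Re = 5.9469% / 0.6830 = 8.7064%.

8.71%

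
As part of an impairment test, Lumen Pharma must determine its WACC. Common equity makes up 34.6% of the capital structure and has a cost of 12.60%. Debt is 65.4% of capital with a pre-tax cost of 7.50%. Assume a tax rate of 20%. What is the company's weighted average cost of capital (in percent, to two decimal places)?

8.28%

After-tax cost of debt = 7.5% × (1 − 20%) = 6.0000%.
WACC = 0.346 × 12.6000% + 0.654 × 6.0000% = 8.2836%.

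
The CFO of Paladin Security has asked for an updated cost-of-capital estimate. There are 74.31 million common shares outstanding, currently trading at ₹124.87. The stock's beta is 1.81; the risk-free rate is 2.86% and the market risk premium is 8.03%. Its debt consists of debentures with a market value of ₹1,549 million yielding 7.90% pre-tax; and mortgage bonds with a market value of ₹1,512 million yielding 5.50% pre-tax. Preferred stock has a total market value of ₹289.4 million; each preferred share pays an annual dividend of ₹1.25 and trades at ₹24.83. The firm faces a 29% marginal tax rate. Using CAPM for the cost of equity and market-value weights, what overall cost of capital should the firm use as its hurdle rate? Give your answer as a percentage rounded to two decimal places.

Cost of equity via CAPM: Re = 2.86% + 1.81 × 8.03% = 17.3943%.
Cost of preferred: Rp = 1.25 / 24.83 = 5.0342%.
Market value of equity E = 124.87 × 74.31m = 9279.0897m.
Total capital V = 9279.0897 + 289.4 + 1549 + 1512 = 12629.4897.
Equity: weight = 9279.0897/12629.4897 = 0.7347; cost = 17.3943%.
Preferred: weight = 289.4/12629.4897 = 0.0229; cost = 5.0342%.
Debentures: weight = 1549/12629.4897 = 0.1226; after-tax cost = 7.9% × (1 − 29%) = 5.6090%.
Mortgage bonds: weight = 1512/12629.4897 = 0.1197; after-tax cost = 5.5% × (1 − 29%) = 3.9050%.
WACC = 0.7347 × 17.3943% + 0.0229 × 5.0342% + 0.1226 × 5.6090% + 0.1197 × 3.9050% = 14.0507%.

14.05%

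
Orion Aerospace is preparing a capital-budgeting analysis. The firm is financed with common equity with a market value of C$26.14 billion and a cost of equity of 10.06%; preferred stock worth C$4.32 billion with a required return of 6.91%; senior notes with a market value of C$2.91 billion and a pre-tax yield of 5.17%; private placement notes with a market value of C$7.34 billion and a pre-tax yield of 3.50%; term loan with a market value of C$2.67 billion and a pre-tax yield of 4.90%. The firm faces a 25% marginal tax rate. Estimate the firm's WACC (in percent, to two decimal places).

Total capital V = 26.14 + 4.32 + 2.91 + 7.34 + 2.67 = 43.38.
Equity: weight = 26.14/43.38 = 0.6026; cost = 10.06%.
Preferred: weight = 4.32/43.38 = 0.0996; cost = 6.91%.
Senior notes: weight = 2.91/43.38 = 0.0671; after-tax cost = 5.17% × (1 − 25%) = 3.8775%.
Private placement notes: weight = 7.34/43.38 = 0.1692; after-tax cost = 3.5% × (1 − 25%) = 2.6250%.
Term loan: weight = 2.67/43.38 = 0.0615; after-tax cost = 4.9% × (1 − 25%) = 3.6750%.
WACC = 0.6026 × 10.0600% + 0.0996 × 6.9100% + 0.0671 × 3.8775% + 0.1692 × 2.6250% + 0.0615 × 3.6750% = 7.6806%.

7.68%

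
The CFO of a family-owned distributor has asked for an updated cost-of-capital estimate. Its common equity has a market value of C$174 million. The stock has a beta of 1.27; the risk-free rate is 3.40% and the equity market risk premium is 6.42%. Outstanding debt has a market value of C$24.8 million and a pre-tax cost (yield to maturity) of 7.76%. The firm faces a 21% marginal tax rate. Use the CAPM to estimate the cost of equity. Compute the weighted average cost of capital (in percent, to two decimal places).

10.88%

Cost of equity via CAPM: Re = 3.4% + 1.27 × 6.42% = 11.5534%.
Total capital V = 174 + 24.8 = 198.8.
Equity: weight = 174/198.8 = 0.8753; cost = 11.5534%.
Debt: weight = 24.8/198.8 = 0.1247; after-tax cost = 7.76% × (1 − 21%) = 6.1304%.
WACC = 0.8753 × 11.5534% + 0.1247 × 6.1304% = 10.8769%.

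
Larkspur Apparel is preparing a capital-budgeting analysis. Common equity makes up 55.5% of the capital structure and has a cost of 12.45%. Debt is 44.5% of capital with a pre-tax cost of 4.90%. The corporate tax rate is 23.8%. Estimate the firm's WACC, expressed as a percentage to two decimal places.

After-tax cost of debt = 4.9% × (1 − 23.8%) = 3.7338%.
WACC = 0.555 × 12.4500% + 0.445 × 3.7338% = 8.5713%.

8.57%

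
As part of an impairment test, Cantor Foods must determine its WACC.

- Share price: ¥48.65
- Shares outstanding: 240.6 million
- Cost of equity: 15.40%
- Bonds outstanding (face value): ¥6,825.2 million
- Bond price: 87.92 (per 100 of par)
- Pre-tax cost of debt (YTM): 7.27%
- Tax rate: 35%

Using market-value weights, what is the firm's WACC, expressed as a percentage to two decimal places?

Market value of equity E = 48.65 × 240.6m = 11705.19m. Market value of debt D = 6825.2m × 87.92/100 = 6000.71584m.
Total capital V = 11705.19 + 6000.71584 = 17705.90584.
Equity: weight = 11705.19/17705.90584 = 0.6611; cost = 15.4%.
Bonds outstanding: weight = 6000.71584/17705.90584 = 0.3389; after-tax cost = 7.27% × (1 − 35%) = 4.7255%.
WACC = 0.6611 × 15.4000% + 0.3389 × 4.7255% = 11.7823%.

11.78%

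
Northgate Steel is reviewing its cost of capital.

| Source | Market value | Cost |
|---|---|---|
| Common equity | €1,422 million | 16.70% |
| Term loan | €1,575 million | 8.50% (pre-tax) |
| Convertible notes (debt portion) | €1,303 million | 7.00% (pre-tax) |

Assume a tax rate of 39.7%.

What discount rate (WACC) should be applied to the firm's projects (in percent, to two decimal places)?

Total capital V = 1422 + 1575 + 1303 = 4300.
Equity: weight = 1422/4300 = 0.3307; cost = 16.7%.
Term loan: weight = 1575/4300 = 0.3663; after-tax cost = 8.5% × (1 − 39.7%) = 5.1255%.
Convertible notes (debt portion): weight = 1303/4300 = 0.3030; after-tax cost = 7% × (1 − 39.7%) = 4.2210%.
WACC = 0.3307 × 16.7000% + 0.3663 × 5.1255% + 0.3030 × 4.2210% = 8.6791%.

8.68%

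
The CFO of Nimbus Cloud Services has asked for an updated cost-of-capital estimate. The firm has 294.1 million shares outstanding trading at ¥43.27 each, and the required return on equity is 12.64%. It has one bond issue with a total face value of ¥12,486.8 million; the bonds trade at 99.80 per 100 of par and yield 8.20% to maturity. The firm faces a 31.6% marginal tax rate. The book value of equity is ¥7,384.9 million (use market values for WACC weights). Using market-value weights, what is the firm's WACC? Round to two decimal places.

Market value of equity E = 43.27 × 294.1m = 12725.707m. Market value of debt D = 12486.8m × 99.8/100 = 12461.8264m.
Total capital V = 12725.707 + 12461.8264 = 25187.5334.
Equity: weight = 12725.707/25187.5334 = 0.5052; cost = 12.64%.
Bonds outstanding: weight = 12461.8264/25187.5334 = 0.4948; after-tax cost = 8.2% × (1 − 31.6%) = 5.6088%.
WACC = 0.5052 × 12.6400% + 0.4948 × 5.6088% = 9.1612%.

9.16%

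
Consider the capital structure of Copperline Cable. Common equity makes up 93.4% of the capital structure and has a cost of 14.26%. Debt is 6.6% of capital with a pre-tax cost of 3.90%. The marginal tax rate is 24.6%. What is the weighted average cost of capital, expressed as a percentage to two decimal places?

After-tax cost of debt = 3.9% × (1 − 24.6%) = 2.9406%.
WACC = 0.934 × 14.2600% + 0.066 × 2.9406% = 13.5129%.

13.51%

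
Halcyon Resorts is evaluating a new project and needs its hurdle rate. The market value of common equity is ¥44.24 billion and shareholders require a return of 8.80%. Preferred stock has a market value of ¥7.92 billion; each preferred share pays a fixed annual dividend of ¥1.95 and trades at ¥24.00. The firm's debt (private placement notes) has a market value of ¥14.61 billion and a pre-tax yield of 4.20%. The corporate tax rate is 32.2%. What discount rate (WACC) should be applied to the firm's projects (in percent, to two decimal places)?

7.42%

Cost of preferred: Rp = 1.95 / 24.0 = 8.1250%.
Total capital V = 44.24 + 7.92 + 14.61 = 66.77.
Equity: weight = 44.24/66.77 = 0.6626; cost = 8.8%.
Preferred: weight = 7.92/66.77 = 0.1186; cost = 8.125%.
Private placement notes: weight = 14.61/66.77 = 0.2188; after-tax cost = 4.2% × (1 − 32.2%) = 2.8476%.
WACC = 0.6626 × 8.8000% + 0.1186 × 8.1250% + 0.2188 × 2.8476% = 7.4175%.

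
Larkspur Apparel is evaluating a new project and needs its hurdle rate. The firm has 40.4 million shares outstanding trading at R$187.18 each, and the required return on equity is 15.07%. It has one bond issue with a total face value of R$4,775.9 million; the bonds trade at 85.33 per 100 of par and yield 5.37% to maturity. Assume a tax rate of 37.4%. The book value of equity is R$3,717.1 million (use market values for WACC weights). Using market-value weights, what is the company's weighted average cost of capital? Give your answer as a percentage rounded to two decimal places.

Market value of equity E = 187.18 × 40.4m = 7562.072m. Market value of debt D = 4775.9m × 85.33/100 = 4075.27547m.
Total capital V = 7562.072 + 4075.27547 = 11637.34747.
Equity: weight = 7562.072/11637.34747 = 0.6498; cost = 15.07%.
Bonds outstanding: weight = 4075.27547/11637.34747 = 0.3502; after-tax cost = 5.37% × (1 − 37.4%) = 3.3616%.
WACC = 0.6498 × 15.0700% + 0.3502 × 3.3616% = 10.9698%.

10.97%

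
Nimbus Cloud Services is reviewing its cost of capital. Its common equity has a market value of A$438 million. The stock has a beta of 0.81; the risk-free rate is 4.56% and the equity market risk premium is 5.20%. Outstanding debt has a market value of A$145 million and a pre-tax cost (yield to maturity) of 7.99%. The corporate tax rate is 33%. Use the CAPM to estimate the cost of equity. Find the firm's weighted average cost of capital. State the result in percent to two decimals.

Cost of equity via CAPM: Re = 4.56% + 0.81 × 5.2% = 8.7720%.
Total capital V = 438 + 145 = 583.
Equity: weight = 438/583 = 0.7513; cost = 8.772%.
Debt: weight = 145/583 = 0.2487; after-tax cost = 7.99% × (1 − 33%) = 5.3533%.
WACC = 0.7513 × 8.7720% + 0.2487 × 5.3533% = 7.9217%.

7.92%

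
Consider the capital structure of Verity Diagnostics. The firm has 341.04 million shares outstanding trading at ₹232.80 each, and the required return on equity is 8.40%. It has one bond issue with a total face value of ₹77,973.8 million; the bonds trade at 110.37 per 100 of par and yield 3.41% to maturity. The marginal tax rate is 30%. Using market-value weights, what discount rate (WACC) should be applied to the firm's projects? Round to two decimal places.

5.27%

Market value of equity E = 232.8 × 341.04m = 79394.112m. Market value of debt D = 77973.8m × 110.37/100 = 86059.68306m.
Total capital V = 79394.112 + 86059.68306 = 165453.79506.
Equity: weight = 79394.112/165453.79506 = 0.4799; cost = 8.4%.
Bonds outstanding: weight = 86059.68306/165453.79506 = 0.5201; after-tax cost = 3.41% × (1 − 30%) = 2.3870%.
WACC = 0.4799 × 8.4000% + 0.5201 × 2.3870% = 5.2724%.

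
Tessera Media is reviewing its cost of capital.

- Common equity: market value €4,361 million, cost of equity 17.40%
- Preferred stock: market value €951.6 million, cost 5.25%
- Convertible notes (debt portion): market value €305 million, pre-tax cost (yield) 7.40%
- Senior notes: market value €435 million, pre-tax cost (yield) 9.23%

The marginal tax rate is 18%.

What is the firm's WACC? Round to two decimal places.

Total capital V = 4361 + 951.6 + 305 + 435 = 6052.6.
Equity: weight = 4361/6052.6 = 0.7205; cost = 17.4%.
Preferred: weight = 951.6/6052.6 = 0.1572; cost = 5.25%.
Convertible notes (debt portion): weight = 305/6052.6 = 0.0504; after-tax cost = 7.4% × (1 − 18%) = 6.0680%.
Senior notes: weight = 435/6052.6 = 0.0719; after-tax cost = 9.23% × (1 − 18%) = 7.5686%.
WACC = 0.7205 × 17.4000% + 0.1572 × 5.2500% + 0.0504 × 6.0680% + 0.0719 × 7.5686% = 14.2121%.

14.21%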